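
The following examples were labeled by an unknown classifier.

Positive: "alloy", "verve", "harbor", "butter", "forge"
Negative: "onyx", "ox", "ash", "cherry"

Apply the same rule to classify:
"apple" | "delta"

Positive, Positive

A rule that fits every label: has ≥ 2 vowels — true of each 'Positive' example, false of each 'Negative' one.
"apple": Positive (2 vowels). "delta": Positive (2 vowels).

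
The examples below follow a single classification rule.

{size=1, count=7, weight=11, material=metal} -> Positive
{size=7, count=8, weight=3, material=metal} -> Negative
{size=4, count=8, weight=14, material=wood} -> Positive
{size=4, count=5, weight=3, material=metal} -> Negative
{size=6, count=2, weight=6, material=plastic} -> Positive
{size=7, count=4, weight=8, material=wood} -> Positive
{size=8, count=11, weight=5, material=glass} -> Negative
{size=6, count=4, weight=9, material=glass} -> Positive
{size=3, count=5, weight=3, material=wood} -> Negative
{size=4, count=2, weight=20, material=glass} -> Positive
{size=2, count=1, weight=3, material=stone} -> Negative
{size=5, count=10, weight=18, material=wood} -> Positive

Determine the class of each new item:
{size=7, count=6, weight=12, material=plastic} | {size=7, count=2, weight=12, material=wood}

The pattern is that an item is 'Positive' exactly when: weight ≥ 6.
{size=7, count=6, weight=12, material=plastic} → weight = 12 → Positive. {size=7, count=2, weight=12, material=wood} → weight = 12 → Positive.

Positive, Positive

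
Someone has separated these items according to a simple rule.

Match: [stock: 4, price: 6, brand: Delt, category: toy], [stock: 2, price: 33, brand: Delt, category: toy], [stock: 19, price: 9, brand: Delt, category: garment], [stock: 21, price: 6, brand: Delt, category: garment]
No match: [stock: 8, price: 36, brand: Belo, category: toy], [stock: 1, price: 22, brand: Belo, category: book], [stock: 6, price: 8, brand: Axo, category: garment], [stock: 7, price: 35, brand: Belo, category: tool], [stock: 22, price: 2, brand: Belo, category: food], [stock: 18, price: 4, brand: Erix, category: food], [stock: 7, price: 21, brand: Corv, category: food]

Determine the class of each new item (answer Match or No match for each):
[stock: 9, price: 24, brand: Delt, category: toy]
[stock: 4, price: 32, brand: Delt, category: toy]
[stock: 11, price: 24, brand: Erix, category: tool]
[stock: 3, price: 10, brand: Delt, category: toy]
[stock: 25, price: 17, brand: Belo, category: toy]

Looking at the examples, the only property every 'Match' case has and every 'No match' case lacks is: brand is Delt.

Match, Match, No match, Match, No match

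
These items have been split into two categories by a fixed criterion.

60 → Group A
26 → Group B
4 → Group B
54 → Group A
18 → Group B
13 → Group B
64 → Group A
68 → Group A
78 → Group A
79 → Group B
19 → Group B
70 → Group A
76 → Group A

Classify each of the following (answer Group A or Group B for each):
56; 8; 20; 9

Rule: even AND at least 54. This holds for each 'Group A' example and fails for each 'Group B' one.
56: 56 is even, 56 ≥ 54, meets the rule → Group A. 8: 8 is even, 8 < 54, fails the rule → Group B. 20: 20 is even, 20 < 54, fails the rule → Group B. 9: 9 is odd, 9 < 54, fails the rule → Group B.

Group A, Group B, Group B, Group B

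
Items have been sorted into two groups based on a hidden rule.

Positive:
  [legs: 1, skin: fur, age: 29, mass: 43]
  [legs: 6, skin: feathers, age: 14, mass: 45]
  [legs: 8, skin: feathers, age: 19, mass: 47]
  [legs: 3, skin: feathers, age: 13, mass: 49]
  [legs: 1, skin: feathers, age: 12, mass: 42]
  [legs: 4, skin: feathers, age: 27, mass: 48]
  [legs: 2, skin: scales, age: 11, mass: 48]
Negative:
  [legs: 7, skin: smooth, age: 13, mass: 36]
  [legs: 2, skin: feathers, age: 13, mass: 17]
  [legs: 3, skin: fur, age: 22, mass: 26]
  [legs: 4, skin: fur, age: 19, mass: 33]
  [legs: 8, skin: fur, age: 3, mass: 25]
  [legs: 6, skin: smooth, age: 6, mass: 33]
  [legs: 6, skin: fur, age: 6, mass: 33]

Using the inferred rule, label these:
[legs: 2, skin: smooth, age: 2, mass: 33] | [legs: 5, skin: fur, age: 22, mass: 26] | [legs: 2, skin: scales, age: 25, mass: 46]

Negative, Negative, Positive

The rule appears to be: mass ≥ 42.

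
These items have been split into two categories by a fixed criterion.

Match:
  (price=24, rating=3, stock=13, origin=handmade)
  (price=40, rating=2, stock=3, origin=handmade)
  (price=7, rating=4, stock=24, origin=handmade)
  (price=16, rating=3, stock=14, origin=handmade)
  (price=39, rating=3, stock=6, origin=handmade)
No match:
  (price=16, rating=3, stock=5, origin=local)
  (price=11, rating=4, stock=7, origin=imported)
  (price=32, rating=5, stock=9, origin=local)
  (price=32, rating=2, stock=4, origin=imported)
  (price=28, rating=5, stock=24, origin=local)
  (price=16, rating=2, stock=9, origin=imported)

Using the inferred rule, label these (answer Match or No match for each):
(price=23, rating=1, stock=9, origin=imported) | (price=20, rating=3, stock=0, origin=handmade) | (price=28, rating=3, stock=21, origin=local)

No match, Match, No match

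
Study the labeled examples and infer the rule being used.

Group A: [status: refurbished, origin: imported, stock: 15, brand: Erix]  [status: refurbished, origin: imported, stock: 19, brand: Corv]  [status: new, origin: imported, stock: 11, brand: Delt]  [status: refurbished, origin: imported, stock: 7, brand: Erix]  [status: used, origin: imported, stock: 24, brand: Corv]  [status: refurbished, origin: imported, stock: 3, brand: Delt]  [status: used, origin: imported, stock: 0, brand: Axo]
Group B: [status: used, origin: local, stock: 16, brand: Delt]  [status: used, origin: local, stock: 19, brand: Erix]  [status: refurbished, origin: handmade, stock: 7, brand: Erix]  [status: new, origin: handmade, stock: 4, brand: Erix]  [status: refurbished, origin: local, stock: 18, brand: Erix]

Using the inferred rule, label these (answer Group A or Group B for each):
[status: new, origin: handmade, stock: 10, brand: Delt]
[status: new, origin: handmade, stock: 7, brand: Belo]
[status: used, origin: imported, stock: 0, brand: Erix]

The common property of the 'Group A' items is: origin is imported. No 'Group B' item has it.
[status: new, origin: handmade, stock: 10, brand: Delt]: Group B (origin is handmade).
[status: new, origin: handmade, stock: 7, brand: Belo]: Group B (origin is handmade).
[status: used, origin: imported, stock: 0, brand: Erix]: Group A (origin is imported).

Group B, Group B, Group A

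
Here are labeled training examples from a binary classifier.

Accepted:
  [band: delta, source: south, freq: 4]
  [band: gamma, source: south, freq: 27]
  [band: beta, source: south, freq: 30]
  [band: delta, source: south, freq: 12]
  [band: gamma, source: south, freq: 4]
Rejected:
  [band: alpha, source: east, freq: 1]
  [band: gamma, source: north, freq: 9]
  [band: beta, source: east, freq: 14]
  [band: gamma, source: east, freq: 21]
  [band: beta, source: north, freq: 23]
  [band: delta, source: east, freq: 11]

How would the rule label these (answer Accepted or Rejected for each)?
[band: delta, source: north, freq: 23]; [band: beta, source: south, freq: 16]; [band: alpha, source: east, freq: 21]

Rejected, Accepted, Rejected

The simplest hypothesis consistent with all the labels is: source is south.
Rejected: [band: delta, source: north, freq: 23], since source is north. Accepted: [band: beta, source: south, freq: 16], since source is south. Rejected: [band: alpha, source: east, freq: 21], since source is east.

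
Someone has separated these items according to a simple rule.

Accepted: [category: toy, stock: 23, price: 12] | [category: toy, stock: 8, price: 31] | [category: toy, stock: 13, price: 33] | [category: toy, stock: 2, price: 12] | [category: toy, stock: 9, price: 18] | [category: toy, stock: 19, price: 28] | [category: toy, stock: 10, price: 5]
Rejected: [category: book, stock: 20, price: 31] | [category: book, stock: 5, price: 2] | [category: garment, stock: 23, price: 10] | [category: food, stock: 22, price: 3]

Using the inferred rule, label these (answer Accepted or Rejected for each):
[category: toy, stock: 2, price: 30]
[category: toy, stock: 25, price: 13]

One predicate separates the groups cleanly: category is toy.

Accepted, Accepted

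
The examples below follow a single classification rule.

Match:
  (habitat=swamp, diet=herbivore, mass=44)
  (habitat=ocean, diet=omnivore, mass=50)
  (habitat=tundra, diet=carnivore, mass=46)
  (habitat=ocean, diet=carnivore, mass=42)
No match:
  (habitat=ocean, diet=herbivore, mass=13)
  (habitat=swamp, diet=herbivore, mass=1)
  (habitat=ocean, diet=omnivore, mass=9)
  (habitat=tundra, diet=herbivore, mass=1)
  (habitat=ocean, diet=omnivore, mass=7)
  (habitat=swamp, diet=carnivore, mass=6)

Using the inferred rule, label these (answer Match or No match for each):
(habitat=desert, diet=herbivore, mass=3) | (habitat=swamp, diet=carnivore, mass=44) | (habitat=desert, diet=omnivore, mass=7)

The simplest hypothesis consistent with all the labels is: mass ≥ 42.
(habitat=desert, diet=herbivore, mass=3): mass = 3, does not pass → No match. (habitat=swamp, diet=carnivore, mass=44): mass = 44, fits → Match. (habitat=desert, diet=omnivore, mass=7): mass = 7, does not pass → No match.

No match, Match, No match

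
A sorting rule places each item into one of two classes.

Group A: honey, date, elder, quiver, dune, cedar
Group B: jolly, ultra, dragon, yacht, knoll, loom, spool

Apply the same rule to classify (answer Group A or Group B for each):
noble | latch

Group A, Group B

The classifier is using: contains 'e'.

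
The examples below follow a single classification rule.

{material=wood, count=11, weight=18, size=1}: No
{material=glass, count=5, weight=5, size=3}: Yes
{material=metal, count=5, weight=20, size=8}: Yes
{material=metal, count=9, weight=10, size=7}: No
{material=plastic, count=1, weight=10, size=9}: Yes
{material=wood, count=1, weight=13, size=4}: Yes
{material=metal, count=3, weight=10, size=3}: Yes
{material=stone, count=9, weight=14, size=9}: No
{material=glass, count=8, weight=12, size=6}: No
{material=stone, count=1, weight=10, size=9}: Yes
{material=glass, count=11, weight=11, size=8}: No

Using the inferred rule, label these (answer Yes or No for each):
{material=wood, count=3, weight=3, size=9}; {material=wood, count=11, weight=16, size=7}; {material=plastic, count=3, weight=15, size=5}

Yes, No, Yes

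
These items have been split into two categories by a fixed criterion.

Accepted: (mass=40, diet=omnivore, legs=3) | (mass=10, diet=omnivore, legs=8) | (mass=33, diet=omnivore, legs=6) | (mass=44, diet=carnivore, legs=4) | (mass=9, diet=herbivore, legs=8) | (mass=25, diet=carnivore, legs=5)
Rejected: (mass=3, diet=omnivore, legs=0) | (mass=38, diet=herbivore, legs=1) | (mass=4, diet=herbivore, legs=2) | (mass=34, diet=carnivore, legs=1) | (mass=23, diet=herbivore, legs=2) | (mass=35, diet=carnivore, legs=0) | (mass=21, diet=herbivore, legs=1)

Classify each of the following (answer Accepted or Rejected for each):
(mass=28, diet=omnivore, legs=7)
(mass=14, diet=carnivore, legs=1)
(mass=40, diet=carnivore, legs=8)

Accepted, Rejected, Accepted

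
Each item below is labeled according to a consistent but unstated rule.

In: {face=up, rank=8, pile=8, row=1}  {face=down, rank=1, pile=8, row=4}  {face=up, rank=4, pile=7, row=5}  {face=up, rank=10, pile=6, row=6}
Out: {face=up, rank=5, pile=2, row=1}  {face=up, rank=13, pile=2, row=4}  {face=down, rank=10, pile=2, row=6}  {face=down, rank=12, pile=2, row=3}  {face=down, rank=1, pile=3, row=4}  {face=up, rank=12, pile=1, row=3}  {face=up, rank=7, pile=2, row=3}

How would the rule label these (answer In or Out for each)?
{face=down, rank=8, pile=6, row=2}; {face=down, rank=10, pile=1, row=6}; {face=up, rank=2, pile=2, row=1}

In, Out, Out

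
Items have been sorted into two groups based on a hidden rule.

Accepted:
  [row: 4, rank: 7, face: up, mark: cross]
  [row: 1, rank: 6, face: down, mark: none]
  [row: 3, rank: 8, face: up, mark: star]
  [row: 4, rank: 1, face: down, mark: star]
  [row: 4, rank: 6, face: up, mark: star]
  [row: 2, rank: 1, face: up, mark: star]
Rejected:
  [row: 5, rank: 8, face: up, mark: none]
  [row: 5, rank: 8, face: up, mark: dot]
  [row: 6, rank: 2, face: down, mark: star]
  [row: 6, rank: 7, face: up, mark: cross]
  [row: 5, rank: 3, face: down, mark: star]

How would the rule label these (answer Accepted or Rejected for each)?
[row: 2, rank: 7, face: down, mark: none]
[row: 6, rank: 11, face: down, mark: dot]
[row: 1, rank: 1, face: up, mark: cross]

Rule: row ≤ 4. This holds for each 'Accepted' example and fails for each 'Rejected' one.

Accepted, Rejected, Accepted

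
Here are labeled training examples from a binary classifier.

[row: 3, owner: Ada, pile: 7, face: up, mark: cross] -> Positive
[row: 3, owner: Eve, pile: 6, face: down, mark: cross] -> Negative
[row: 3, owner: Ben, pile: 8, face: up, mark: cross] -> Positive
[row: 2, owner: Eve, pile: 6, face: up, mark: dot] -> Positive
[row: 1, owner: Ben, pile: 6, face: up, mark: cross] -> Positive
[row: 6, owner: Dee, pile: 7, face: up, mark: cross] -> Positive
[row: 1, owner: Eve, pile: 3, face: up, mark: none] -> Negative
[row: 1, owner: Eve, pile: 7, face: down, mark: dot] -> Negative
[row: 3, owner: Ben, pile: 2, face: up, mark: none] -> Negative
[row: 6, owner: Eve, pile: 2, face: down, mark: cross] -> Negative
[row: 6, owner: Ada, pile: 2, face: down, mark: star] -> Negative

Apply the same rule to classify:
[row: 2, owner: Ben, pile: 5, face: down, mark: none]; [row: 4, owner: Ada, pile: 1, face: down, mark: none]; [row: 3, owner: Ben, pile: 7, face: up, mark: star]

One predicate separates the groups cleanly: face is up AND pile ≥ 6.

Negative, Negative, Positive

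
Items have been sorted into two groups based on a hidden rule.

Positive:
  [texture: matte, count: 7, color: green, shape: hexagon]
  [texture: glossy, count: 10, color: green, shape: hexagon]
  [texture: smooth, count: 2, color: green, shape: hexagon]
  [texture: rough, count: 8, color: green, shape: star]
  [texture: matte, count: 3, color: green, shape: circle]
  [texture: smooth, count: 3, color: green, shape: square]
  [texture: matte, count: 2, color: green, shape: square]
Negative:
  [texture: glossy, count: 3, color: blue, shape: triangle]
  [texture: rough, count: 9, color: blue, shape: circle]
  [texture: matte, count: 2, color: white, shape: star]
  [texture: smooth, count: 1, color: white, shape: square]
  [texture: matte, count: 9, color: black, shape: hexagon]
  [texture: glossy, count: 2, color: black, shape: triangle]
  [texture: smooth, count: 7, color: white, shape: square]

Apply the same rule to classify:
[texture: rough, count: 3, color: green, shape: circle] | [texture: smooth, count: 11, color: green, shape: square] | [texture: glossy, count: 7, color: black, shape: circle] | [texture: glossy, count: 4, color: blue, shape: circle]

Positive, Positive, Negative, Negative

The rule appears to be: color is green.
[texture: rough, count: 3, color: green, shape: circle]: color is green, satisfies this → Positive.
[texture: smooth, count: 11, color: green, shape: square]: color is green, satisfies this → Positive.
[texture: glossy, count: 7, color: black, shape: circle]: color is black, does not fit → Negative.
[texture: glossy, count: 4, color: blue, shape: circle]: color is blue, does not fit → Negative.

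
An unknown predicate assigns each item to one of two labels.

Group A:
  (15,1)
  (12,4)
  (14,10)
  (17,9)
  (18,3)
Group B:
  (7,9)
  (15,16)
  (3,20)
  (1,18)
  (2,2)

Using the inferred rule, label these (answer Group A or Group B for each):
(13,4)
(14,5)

Rule: first > second. This holds for each 'Group A' example and fails for each 'Group B' one.
(13,4) — 13 > 4, hence Group A. (14,5) — 14 > 5, hence Group A.

Group A, Group A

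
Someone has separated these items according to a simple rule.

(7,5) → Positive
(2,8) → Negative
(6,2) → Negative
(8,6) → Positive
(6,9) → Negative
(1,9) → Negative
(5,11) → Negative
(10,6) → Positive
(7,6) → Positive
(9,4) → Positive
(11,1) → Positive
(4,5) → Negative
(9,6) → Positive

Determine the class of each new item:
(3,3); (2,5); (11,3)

The rule appears to be: first ≥ 7.
(3,3) → first 3 → Negative. (2,5) → first 2 → Negative. (11,3) → first 11 → Positive.

Negative, Negative, Positive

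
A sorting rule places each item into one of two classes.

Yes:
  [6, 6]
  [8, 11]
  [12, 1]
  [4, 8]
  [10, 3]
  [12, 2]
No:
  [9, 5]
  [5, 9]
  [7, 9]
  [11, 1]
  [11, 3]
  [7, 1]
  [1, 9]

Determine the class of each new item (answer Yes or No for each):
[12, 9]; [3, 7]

The pattern is that an item is 'Yes' exactly when: first is even.

Yes, No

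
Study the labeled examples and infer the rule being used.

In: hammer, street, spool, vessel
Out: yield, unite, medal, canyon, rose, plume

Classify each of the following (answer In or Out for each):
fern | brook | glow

Out, In, Out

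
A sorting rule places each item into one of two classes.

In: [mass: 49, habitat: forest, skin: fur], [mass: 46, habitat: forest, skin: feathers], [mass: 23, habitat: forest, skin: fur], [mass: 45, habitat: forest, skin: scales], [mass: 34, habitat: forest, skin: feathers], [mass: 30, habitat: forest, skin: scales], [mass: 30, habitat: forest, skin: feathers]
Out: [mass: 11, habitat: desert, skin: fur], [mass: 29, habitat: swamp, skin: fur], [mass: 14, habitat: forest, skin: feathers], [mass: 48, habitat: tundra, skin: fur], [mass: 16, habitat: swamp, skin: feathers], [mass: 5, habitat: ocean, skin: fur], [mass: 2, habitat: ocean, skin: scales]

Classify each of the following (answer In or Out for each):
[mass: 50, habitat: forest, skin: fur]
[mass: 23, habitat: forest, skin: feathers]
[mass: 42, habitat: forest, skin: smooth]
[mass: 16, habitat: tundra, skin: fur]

In, In, In, Out

The rule appears to be: habitat is forest AND mass ≥ 16.
[mass: 50, habitat: forest, skin: fur]: habitat is forest, mass = 50 — matches, so In. [mass: 23, habitat: forest, skin: feathers]: habitat is forest, mass = 23 — matches, so In. [mass: 42, habitat: forest, skin: smooth]: habitat is forest, mass = 42 — matches, so In. [mass: 16, habitat: tundra, skin: fur]: habitat is tundra, mass = 16 — does not satisfy this, so Out.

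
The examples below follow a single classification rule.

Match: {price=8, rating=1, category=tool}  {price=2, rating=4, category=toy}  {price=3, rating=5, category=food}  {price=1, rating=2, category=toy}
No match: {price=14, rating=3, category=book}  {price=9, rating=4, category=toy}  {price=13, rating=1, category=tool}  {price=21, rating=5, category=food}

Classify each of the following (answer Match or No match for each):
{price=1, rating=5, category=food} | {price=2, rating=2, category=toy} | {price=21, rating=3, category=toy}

Match, Match, No match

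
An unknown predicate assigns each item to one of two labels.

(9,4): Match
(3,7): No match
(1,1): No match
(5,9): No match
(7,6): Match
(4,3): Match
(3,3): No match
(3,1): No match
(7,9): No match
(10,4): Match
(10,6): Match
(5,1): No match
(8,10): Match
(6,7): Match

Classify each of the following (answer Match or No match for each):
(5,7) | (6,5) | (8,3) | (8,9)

No match, Match, Match, Match

Checking candidate rules against both groups, what survives is: product is even.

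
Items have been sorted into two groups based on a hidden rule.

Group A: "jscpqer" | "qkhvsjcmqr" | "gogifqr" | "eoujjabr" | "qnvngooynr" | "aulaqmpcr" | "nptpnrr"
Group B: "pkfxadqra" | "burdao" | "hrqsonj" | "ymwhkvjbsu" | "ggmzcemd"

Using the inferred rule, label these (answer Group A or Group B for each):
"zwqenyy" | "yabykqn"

Group B, Group B

A rule that fits every label: ends with 'r' — true of each 'Group A' example, false of each 'Group B' one.
"zwqenyy": Group B (ends with 'y'). "yabykqn": Group B (ends with 'n').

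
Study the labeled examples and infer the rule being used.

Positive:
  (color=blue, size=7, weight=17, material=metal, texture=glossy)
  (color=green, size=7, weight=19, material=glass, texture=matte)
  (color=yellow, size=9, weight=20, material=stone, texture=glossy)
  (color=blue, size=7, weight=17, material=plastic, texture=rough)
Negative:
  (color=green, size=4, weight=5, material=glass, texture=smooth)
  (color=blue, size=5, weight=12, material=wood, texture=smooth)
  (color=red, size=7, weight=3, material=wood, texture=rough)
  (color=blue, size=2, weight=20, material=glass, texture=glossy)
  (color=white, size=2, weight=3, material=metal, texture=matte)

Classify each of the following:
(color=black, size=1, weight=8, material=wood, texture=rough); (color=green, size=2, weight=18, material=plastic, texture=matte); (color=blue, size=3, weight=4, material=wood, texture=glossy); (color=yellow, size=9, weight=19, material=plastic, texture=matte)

The pattern is that an item is 'Positive' exactly when: size ≥ 7 AND weight ≥ 5.
(color=black, size=1, weight=8, material=wood, texture=rough): size = 1, weight = 8 — does not pass, so Negative. (color=green, size=2, weight=18, material=plastic, texture=matte): size = 2, weight = 18 — does not pass, so Negative. (color=blue, size=3, weight=4, material=wood, texture=glossy): size = 3, weight = 4 — does not pass, so Negative. (color=yellow, size=9, weight=19, material=plastic, texture=matte): size = 9, weight = 19 — checks out, so Positive.

Negative, Negative, Negative, Positive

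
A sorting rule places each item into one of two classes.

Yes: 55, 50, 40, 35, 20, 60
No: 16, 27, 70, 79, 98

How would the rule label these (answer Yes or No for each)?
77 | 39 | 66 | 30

All 'Yes' examples share one property — multiple of 5 AND at most 60 — and every 'No' example lacks it.
77: No (77 = 5·15 + 2, 77 > 60). 39: No (39 = 5·7 + 4, 39 ≤ 60). 66: No (66 = 5·13 + 1, 66 > 60). 30: Yes (30 = 5·6, 30 ≤ 60).

No, No, No, Yes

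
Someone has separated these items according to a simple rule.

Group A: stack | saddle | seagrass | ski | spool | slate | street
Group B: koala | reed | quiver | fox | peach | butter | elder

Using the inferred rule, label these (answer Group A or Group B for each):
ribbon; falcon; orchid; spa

'Group A' ⟺ contains 's'.
ribbon — no 's', hence Group B.
falcon — no 's', hence Group B.
orchid — no 's', hence Group B.
spa — has 's', hence Group A.

Group B, Group B, Group B, Group A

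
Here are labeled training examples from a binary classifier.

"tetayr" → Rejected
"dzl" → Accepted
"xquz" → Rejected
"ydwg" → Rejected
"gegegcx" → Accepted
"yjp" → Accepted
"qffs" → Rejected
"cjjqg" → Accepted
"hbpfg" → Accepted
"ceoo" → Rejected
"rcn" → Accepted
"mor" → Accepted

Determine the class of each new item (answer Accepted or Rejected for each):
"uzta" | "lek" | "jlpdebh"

Rejected, Accepted, Accepted

The common property of the 'Accepted' items is: odd length. No 'Rejected' item has it.
"uzta" → length 4 → Rejected. "lek" → length 3 → Accepted. "jlpdebh" → length 7 → Accepted.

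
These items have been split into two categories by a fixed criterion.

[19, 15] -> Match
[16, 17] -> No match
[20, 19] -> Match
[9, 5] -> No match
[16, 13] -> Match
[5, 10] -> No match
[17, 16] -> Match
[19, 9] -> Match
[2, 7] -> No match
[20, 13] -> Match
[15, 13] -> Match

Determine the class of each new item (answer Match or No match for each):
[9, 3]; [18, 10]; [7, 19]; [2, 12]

The classifier is using: first > second AND sum ≥ 15.
[9, 3]: 9 > 3, 9+3 = 12, doesn't match → No match. [18, 10]: 18 > 10, 18+10 = 28, satisfies this → Match. [7, 19]: 7 < 19, 7+19 = 26, doesn't match → No match. [2, 12]: 2 < 12, 2+12 = 14, doesn't match → No match.

No match, Match, No match, No match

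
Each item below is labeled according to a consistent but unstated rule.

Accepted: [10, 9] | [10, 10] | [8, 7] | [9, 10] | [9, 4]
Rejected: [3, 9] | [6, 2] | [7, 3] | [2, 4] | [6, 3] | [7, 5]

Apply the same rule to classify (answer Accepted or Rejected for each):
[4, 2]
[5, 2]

Rejected, Rejected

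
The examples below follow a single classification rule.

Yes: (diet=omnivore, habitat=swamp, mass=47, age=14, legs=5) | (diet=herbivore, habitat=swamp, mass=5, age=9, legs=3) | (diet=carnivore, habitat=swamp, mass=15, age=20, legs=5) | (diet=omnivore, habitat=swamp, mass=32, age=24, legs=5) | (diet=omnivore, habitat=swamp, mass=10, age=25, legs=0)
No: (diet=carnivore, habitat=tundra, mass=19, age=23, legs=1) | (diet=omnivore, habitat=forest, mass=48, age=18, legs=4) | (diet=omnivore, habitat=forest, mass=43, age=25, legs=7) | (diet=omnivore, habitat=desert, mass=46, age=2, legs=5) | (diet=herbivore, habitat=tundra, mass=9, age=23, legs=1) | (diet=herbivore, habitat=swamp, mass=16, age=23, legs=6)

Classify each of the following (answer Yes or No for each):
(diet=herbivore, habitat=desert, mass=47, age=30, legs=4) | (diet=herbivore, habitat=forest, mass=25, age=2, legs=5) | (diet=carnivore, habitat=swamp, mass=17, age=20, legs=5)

'Yes' ⟺ habitat is swamp AND legs ≤ 5.
(diet=herbivore, habitat=desert, mass=47, age=30, legs=4): No (habitat is desert, legs = 4). (diet=herbivore, habitat=forest, mass=25, age=2, legs=5): No (habitat is forest, legs = 5). (diet=carnivore, habitat=swamp, mass=17, age=20, legs=5): Yes (habitat is swamp, legs = 5).

No, No, Yes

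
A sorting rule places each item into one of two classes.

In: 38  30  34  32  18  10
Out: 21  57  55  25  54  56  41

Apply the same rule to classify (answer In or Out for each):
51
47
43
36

The common property of the 'In' items is: even AND at most 38. No 'Out' item has it.

Out, Out, Out, In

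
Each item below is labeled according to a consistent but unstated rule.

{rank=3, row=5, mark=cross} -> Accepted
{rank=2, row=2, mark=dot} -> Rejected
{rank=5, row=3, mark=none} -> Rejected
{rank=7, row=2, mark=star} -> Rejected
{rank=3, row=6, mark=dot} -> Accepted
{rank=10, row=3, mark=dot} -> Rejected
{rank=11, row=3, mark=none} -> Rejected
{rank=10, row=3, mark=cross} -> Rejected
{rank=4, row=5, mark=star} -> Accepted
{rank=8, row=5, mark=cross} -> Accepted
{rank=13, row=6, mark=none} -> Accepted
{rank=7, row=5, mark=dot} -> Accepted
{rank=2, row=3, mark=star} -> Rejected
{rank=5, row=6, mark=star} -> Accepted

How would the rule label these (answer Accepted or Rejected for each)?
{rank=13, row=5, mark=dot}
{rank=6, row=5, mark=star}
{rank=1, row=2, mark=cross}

Accepted, Accepted, Rejected

Rule: row ≥ 5. This holds for each 'Accepted' example and fails for each 'Rejected' one.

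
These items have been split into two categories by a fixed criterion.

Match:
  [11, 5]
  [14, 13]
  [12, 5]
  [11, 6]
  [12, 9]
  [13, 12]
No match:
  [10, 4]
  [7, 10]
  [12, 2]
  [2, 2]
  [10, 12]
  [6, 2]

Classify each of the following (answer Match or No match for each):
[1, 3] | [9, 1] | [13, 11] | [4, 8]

The rule appears to be: first > second AND sum ≥ 16.
[1, 3] — 1 < 3, 1+3 = 4, hence No match.
[9, 1] — 9 > 1, 9+1 = 10, hence No match.
[13, 11] — 13 > 11, 13+11 = 24, hence Match.
[4, 8] — 4 < 8, 4+8 = 12, hence No match.

No match, No match, Match, No match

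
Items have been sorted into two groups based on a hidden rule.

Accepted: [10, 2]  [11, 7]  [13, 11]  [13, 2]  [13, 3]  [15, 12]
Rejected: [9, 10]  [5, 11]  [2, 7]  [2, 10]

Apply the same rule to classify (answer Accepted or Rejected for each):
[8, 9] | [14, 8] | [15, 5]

The simplest hypothesis consistent with all the labels is: first > second.
[8, 9]: 8 < 9, does not satisfy this → Rejected. [14, 8]: 14 > 8, passes → Accepted. [15, 5]: 15 > 5, passes → Accepted.

Rejected, Accepted, Accepted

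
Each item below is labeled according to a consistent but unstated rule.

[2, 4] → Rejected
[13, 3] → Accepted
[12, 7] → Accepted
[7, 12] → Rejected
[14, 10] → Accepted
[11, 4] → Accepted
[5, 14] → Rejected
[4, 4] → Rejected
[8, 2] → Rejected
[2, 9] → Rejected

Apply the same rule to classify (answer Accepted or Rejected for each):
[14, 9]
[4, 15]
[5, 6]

The distinguishing property — first ≥ 9 — holds for all the 'Accepted' cases and none of the 'Rejected' cases.

Accepted, Rejected, Rejected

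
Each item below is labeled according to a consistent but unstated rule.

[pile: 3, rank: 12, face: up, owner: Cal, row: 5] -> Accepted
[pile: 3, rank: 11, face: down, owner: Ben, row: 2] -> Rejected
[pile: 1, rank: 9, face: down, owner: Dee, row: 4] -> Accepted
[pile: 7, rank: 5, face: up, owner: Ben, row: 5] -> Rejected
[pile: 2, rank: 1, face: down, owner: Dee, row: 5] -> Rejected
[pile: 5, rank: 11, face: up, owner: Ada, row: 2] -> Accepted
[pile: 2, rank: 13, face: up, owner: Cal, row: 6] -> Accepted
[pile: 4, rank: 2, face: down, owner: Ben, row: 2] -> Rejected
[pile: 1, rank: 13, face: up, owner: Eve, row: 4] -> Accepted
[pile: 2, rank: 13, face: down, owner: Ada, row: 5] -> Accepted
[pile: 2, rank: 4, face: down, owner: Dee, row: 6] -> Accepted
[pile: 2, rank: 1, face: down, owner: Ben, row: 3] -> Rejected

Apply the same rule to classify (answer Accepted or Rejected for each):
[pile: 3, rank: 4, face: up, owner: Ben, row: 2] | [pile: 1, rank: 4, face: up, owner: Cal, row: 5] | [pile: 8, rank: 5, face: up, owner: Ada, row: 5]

The rule appears to be: owner is not Ben AND rank ≥ 2.
Rejected: [pile: 3, rank: 4, face: up, owner: Ben, row: 2], since owner is Ben, rank = 4.
Accepted: [pile: 1, rank: 4, face: up, owner: Cal, row: 5], since owner is Cal, rank = 4.
Accepted: [pile: 8, rank: 5, face: up, owner: Ada, row: 5], since owner is Ada, rank = 5.

Rejected, Accepted, Accepted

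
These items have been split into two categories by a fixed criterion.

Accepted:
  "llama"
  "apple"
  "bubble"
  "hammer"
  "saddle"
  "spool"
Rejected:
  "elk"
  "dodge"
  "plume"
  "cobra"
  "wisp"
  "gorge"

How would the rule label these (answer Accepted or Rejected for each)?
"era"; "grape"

Looking at the examples, the only property every 'Accepted' case has and every 'Rejected' case lacks is: has a double letter.

Rejected, Rejected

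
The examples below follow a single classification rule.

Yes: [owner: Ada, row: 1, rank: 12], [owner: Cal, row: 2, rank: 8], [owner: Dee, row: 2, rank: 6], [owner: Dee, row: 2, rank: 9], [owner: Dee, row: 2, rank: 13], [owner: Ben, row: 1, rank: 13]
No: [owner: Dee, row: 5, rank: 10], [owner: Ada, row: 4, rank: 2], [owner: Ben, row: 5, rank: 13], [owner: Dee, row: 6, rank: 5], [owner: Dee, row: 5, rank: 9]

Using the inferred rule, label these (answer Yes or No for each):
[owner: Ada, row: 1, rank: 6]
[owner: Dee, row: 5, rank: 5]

Yes, No

Every 'Yes' example satisfies: row ≤ 2. None of the 'No' examples do.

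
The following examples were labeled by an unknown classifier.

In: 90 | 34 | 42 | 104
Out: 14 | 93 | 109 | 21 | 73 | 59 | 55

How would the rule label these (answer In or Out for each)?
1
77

Every 'In' example satisfies: even AND at least 21. None of the 'Out' examples do.

Out, Out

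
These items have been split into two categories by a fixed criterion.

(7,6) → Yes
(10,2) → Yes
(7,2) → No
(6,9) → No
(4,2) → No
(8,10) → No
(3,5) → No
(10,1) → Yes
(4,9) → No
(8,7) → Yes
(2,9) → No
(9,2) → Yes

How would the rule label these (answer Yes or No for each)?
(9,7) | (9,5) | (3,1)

Yes, Yes, No

'Yes' ⟺ first > second AND sum ≥ 11.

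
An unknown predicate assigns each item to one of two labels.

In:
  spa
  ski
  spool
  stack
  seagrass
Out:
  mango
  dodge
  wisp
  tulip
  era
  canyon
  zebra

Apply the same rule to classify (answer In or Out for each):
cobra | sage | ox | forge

Every 'In' example satisfies: starts with 's'. None of the 'Out' examples do.
cobra → starts with 'c' → Out. sage → starts with 's' → In. ox → starts with 'o' → Out. forge → starts with 'f' → Out.

Out, In, Out, Out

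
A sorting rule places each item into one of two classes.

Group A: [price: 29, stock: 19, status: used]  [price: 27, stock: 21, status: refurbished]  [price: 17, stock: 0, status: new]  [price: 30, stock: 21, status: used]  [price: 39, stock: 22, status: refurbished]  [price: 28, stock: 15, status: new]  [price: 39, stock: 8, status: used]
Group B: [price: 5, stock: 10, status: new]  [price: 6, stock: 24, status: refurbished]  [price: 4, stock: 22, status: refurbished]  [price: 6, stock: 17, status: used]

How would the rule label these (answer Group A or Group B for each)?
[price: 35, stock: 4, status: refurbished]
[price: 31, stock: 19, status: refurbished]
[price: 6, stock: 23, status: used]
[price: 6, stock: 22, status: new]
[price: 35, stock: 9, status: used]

The common property of the 'Group A' items is: price ≥ 17. No 'Group B' item has it.
[price: 35, stock: 4, status: refurbished]: price = 35 — fits, so Group A.
[price: 31, stock: 19, status: refurbished]: price = 31 — fits, so Group A.
[price: 6, stock: 23, status: used]: price = 6 — lacks this property, so Group B.
[price: 6, stock: 22, status: new]: price = 6 — lacks this property, so Group B.
[price: 35, stock: 9, status: used]: price = 35 — fits, so Group A.

Group A, Group A, Group B, Group B, Group A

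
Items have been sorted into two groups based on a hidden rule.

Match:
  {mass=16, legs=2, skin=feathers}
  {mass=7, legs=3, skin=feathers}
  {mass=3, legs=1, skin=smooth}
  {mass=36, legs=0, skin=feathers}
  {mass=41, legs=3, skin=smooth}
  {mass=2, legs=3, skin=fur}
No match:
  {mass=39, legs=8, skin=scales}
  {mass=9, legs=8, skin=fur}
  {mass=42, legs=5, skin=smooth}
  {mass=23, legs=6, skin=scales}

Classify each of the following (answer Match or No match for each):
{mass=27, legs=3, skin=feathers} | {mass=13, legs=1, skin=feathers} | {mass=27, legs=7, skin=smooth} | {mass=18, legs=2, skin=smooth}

Match, Match, No match, Match

'Match' ⟺ legs ≤ 3.
{mass=27, legs=3, skin=feathers}: Match (legs = 3).
{mass=13, legs=1, skin=feathers}: Match (legs = 1).
{mass=27, legs=7, skin=smooth}: No match (legs = 7).
{mass=18, legs=2, skin=smooth}: Match (legs = 2).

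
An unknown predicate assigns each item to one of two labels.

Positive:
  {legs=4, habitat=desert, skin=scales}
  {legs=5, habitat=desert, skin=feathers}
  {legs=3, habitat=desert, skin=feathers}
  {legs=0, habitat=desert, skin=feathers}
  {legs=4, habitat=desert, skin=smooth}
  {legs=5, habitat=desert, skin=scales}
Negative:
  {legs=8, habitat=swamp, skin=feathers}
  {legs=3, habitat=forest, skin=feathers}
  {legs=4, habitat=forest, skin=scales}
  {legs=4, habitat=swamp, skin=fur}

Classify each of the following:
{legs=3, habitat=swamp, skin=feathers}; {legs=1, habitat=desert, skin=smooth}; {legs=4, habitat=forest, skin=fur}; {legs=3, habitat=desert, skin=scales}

Negative, Positive, Negative, Positive

Comparing the two groups points to one rule — habitat is desert.
Negative: {legs=3, habitat=swamp, skin=feathers}, since habitat is swamp.
Positive: {legs=1, habitat=desert, skin=smooth}, since habitat is desert.
Negative: {legs=4, habitat=forest, skin=fur}, since habitat is forest.
Positive: {legs=3, habitat=desert, skin=scales}, since habitat is desert.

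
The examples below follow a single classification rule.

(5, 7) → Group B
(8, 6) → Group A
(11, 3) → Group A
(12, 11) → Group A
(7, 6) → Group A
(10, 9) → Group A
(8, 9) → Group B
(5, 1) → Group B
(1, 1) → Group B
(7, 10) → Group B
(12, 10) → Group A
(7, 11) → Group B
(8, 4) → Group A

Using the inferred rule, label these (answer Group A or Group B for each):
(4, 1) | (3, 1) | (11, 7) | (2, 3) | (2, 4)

Group B, Group B, Group A, Group B, Group B

One predicate separates the groups cleanly: first > second AND sum ≥ 12.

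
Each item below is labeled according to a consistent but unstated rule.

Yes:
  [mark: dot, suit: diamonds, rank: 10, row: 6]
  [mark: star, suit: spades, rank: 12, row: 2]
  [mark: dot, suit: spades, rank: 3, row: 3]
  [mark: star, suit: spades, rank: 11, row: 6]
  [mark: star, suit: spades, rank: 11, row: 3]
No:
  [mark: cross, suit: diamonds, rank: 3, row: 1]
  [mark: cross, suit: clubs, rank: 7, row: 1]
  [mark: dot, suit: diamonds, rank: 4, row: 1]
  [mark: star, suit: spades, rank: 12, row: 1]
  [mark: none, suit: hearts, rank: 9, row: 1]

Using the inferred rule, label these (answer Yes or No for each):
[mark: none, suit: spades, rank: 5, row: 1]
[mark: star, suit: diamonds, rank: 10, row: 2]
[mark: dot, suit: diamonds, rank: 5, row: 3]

One predicate separates the groups cleanly: row ≥ 2.
No: [mark: none, suit: spades, rank: 5, row: 1], since row = 1. Yes: [mark: star, suit: diamonds, rank: 10, row: 2], since row = 2. Yes: [mark: dot, suit: diamonds, rank: 5, row: 3], since row = 3.

No, Yes, Yes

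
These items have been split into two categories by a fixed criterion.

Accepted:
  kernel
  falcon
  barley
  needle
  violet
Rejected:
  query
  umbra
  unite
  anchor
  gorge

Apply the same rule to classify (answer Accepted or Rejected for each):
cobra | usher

The distinguishing property — contains 'l' — holds for all the 'Accepted' cases and none of the 'Rejected' cases.
cobra — no 'l', hence Rejected. usher — no 'l', hence Rejected.

Rejected, Rejected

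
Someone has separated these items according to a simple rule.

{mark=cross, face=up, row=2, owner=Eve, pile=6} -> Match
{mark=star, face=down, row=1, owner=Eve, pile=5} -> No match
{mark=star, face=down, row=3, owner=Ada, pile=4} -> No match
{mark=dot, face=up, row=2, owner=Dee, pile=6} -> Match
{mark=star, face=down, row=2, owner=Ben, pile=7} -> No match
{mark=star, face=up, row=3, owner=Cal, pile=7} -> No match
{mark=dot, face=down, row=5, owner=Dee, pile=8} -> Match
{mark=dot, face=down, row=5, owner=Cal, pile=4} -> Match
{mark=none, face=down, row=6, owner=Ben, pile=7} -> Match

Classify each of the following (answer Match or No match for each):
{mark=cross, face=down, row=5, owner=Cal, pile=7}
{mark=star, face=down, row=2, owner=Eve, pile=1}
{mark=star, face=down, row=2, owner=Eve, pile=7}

Match, No match, No match

The rule appears to be: mark is not star.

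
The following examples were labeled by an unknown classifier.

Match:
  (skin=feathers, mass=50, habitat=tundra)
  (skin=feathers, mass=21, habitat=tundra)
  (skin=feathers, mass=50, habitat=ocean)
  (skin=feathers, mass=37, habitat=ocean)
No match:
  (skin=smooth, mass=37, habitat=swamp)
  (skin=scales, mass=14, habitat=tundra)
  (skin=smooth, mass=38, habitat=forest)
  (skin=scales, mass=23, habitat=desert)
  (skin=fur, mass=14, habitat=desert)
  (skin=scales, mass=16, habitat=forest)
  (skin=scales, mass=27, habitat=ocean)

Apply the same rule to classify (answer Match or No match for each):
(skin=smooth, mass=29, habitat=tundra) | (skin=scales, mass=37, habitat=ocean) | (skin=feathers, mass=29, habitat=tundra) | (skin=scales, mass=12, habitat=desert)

Every 'Match' example satisfies: skin is feathers. None of the 'No match' examples do.
(skin=smooth, mass=29, habitat=tundra) — skin is smooth, hence No match. (skin=scales, mass=37, habitat=ocean) — skin is scales, hence No match. (skin=feathers, mass=29, habitat=tundra) — skin is feathers, hence Match. (skin=scales, mass=12, habitat=desert) — skin is scales, hence No match.

No match, No match, Match, No match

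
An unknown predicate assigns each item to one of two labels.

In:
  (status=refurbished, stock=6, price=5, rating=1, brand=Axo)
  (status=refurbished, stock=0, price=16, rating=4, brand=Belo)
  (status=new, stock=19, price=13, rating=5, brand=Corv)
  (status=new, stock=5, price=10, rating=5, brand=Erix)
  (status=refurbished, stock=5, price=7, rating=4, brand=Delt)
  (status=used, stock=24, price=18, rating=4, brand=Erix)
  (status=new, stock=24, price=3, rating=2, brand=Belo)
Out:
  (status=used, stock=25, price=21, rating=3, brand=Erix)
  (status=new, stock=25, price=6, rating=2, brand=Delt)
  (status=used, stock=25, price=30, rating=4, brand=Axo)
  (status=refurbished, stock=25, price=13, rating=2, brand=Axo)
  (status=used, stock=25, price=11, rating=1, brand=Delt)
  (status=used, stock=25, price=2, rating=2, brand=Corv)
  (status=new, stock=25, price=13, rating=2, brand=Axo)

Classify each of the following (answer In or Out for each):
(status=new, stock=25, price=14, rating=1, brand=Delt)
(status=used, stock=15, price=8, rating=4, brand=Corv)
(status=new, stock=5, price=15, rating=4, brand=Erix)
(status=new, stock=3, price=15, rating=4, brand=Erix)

Out, In, In, In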